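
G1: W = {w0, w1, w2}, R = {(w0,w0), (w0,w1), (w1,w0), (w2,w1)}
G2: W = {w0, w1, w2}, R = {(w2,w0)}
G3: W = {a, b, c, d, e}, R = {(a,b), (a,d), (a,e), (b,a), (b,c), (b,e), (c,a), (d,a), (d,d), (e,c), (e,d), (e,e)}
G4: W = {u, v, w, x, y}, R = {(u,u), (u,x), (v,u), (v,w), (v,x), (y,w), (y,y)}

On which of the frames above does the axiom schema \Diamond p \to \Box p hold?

G2

This is the axiom for partial functionality; its first-order frame correspondent is \forall x \forall y \forall z (Rxy \wedge Rxz \to y = z).
G1: fails — w0 sees both w0 and w1.
G2: holds.
G3: fails — a sees both b and d.
G4: fails — u sees both u and x.
Valid on: G2.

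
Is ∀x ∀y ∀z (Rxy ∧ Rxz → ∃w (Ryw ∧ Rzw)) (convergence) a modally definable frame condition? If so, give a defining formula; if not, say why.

This is a Sahlqvist condition; the .2 axiom ◇□r → □◇r defines it.
Suppose ◇□r→□◇r is valid. Take Rxy, Rxz and set V(r)={w : Ryw}. Then □r at y so ◇□r at x, so □◇r at x, so ◇r at z, giving w with Rzw and Ryw.

Definable; ◇□r → □◇r defines it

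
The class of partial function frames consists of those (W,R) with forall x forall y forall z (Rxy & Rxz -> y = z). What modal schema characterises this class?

A defining formula is ◇s → □s (the CD axiom).
Suppose ◇s→□s is valid. Take Rxy, Rxz and set V(s)={y}. Then ◇s at x, so □s at x, so s at z, i.e. z=y.

◇s → □s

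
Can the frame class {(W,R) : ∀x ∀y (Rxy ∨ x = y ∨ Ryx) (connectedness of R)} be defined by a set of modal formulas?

Any modally definable frame class is closed under disjoint unions.
Take 2 disjoint single-world reflexive frames: each is trivially connected, but their disjoint union has 2 worlds with no edge between distinct components, so it is not connected.
Hence connectedness of R is not modally definable.

No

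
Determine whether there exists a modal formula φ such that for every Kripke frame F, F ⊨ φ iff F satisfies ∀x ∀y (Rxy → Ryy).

The condition is shift-reflexivity. A defining modal formula is □(□r → r).

Yes — defined by □(□r → r)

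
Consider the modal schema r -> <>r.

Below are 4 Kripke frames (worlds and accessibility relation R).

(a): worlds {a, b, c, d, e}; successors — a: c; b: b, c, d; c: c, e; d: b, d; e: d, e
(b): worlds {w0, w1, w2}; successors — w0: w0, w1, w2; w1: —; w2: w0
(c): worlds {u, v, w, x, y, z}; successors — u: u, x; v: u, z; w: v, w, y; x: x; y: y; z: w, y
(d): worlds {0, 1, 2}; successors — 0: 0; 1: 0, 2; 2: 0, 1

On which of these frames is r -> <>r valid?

none

Frame correspondent (Sahlqvist): forall x Rxx — i.e. reflexivity.
(a): fails — world a does not see itself.
(b): fails — world w1 does not see itself.
(c): fails — world v does not see itself.
(d): fails — world 1 does not see itself.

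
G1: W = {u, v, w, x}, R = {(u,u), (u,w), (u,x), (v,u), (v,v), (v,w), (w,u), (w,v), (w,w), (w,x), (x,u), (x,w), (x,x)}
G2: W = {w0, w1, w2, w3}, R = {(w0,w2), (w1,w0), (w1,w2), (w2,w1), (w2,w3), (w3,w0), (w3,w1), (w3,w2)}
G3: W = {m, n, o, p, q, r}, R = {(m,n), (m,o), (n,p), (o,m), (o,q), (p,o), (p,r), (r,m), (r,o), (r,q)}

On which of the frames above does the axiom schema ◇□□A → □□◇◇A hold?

This is the axiom for a generalized confluence (Geach) condition; its first-order frame correspondent is ∀x ∀y ∀z ((xRy ∧ xR²z) → ∃w (yR²w ∧ zR²w)).
G1: condition met.
G2: condition met.
G3: fails — mRn, mR²m but no w with nR²w and mR²w.
Valid on: G1, G2.

G1, G2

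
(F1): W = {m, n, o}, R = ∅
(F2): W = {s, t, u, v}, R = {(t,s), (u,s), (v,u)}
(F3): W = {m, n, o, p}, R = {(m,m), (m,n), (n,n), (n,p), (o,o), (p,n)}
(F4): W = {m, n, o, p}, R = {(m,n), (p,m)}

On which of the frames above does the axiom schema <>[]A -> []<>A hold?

Frame correspondent (Sahlqvist): forall x forall y forall z (Rxy & Rxz -> exists w (Ryw & Rzw)) — i.e. convergence.
(F1): holds.
(F2): fails — Rts and Rts but s and s have no common successor.
(F3): holds.
(F4): fails — Rmn and Rmn but n and n have no common successor.

(F1), (F3)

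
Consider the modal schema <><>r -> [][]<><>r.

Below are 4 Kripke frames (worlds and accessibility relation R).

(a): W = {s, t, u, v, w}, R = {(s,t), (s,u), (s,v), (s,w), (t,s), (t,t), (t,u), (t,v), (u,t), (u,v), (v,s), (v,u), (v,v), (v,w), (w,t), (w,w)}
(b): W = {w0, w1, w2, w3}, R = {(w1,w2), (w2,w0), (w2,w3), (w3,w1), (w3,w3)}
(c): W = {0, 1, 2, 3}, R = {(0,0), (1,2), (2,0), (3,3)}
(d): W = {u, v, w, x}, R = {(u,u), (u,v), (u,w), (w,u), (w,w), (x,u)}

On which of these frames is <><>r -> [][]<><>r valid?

Frame correspondent (Sahlqvist): forall x forall y forall z ((x R^2 y & x R^2 z) -> exists w (y = w & z R^2 w)) — i.e. a generalized confluence (Geach) condition.
(a): ✓.
(b): fails — w1R²w0, w1R²w0 but no w with w0=w and w0R²w.
(c): ✓.
(d): fails — uR²u, uR²v but no t with u=t and vR²t.

(a), (c)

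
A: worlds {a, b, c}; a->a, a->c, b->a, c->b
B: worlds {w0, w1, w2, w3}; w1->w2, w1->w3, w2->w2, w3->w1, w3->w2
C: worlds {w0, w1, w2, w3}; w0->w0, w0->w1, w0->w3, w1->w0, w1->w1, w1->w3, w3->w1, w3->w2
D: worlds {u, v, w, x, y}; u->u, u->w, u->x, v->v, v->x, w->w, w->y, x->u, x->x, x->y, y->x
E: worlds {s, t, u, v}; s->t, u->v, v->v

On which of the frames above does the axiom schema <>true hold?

Frame correspondent (Sahlqvist): forall x exists y Rxy — i.e. seriality.
A: holds.
B: fails — world w0 has no successor.
C: fails — world w2 has no successor.
D: holds.
E: fails — world t has no successor.

A, D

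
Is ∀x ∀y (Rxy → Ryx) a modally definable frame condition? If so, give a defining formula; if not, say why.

Yes: it is symmetry, defined by the B schema r → □◇r.
Suppose r→□◇r is valid. Take Rxy and set V(r)={x}. Then r at x, so □◇r at x, so ◇r at y, so some z with Ryz has r; z=x, i.e. Ryx.

Definable; r → □◇r defines it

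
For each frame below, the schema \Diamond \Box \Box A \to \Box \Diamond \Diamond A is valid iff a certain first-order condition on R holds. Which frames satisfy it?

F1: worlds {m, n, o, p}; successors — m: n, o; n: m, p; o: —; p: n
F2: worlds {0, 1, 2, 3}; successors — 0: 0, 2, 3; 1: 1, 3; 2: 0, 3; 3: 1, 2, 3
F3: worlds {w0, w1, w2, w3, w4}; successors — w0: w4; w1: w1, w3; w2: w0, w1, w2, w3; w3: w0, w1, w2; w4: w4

The schema corresponds to a generalized confluence (Geach) condition: \forall x \forall y \forall z ((xRy \wedge xRz) \to \exists w (y R^2 w \wedge z R^2 w)).
F1: fails — mRn, mRo but no w with nR²w and oR²w.
F2: condition met.
F3: fails — w2Rw0, w2Rw1 but no w with w0R²w and w1R²w.
Valid on: F2.

F2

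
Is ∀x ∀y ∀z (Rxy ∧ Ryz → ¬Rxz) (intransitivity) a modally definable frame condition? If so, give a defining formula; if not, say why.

If a class were modally definable it would be closed under surjective bounded morphisms (Goldblatt–Thomason).
The 7-cycle (worlds s,t,u,v,w,x,y with s→t→u→v→w→x→y→s) is intransitive. Mapping every world to a single reflexive point • is a surjective bounded morphism; the reflexive point is not intransitive (R••∧R•• but R••).
Hence intransitivity is not modally definable.

No — not modally definable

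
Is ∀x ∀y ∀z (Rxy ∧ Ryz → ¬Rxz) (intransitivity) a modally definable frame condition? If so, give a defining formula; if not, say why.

Not definable by any modal formula

Any modally definable frame class is closed under surjective bounded morphisms.
The 5-cycle (worlds w0,w1,w2,w3,w4 with w0→w1→w2→w3→w4→w0) is intransitive. Mapping every world to a single reflexive point • is a surjective bounded morphism; the reflexive point is not intransitive (R••∧R•• but R••).
So the class is not modally definable.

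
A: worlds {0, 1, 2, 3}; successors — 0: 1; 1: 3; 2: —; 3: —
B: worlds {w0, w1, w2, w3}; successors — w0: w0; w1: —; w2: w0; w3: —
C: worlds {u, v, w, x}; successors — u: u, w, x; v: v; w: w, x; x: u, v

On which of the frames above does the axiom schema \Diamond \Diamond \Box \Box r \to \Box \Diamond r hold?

The schema corresponds to a generalized confluence (Geach) condition: \forall x \forall y \forall z ((x R^2 y \wedge xRz) \to \exists w (y R^2 w \wedge zRw)).
A: fails — 0R²3, 0R1 but no w with 3R²w and 1Rw.
B: condition met.
C: fails — uR²v, uRu but no t with vR²t and uRt.

B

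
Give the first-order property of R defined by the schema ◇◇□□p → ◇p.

∀x ∀y (xR²y → ∃w (yR²w ∧ xRw))

This is a Sahlqvist (Geach-type) schema ◇^2□^2p → □^0◇^1p.
Minimal-valuation argument: fix x; take any y with xR^2y and any z with xR^0z. Set V(p) to the set of worlds R-reachable from y in exactly 2 steps. Then □^2p holds at y, so the antecedent holds at x; validity forces ◇^1p at z, giving a w with zR^1w and yR^2w.
First-order correspondent: ∀x ∀y (xR²y → ∃w (yR²w ∧ xRw)).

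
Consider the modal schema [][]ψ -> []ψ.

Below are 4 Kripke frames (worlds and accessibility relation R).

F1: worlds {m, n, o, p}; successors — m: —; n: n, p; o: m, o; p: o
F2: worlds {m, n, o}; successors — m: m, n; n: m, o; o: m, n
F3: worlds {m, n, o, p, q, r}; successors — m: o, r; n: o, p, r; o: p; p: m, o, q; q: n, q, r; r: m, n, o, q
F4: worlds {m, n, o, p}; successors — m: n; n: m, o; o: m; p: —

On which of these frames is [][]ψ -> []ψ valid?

F1

Frame correspondent (Sahlqvist): forall x forall y (Rxy -> exists z (Rxz & Rzy)) — i.e. density.
F1: condition met.
F2: fails — Rno but no z with Rnz and Rzo.
F3: fails — Rnr but no z with Rnz and Rzr.
F4: fails — Rno but no z with Rnz and Rzo.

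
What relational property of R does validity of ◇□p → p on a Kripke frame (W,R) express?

symmetry: ∀x ∀y (Rxy → Ryx)

Equivalently (dual form): p → □◇p.
Suppose p→□◇p is valid. Take Rxy and set V(p)={x}. Then p at x, so □◇p at x, so ◇p at y, so some z with Ryz has p; z=x, i.e. Ryx.
Conversely, on a frame with symmetry the schema holds at every world under every valuation.
So the correspondent is symmetry.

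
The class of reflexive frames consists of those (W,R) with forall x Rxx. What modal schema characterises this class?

The condition is reflexivity. The T schema □r → r defines it.
Suppose □r→r is valid. At any x set V(r)={w : Rxw}. Then □r holds at x, so r holds at x, i.e. Rxx.

□r → r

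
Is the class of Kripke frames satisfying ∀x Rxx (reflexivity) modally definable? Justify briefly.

The condition is reflexivity. A defining modal formula is □r → r.
Suppose □r→r is valid. At any x set V(r)={w : Rxw}. Then □r holds at x, so r holds at x, i.e. Rxx.

Definable; □r → r defines it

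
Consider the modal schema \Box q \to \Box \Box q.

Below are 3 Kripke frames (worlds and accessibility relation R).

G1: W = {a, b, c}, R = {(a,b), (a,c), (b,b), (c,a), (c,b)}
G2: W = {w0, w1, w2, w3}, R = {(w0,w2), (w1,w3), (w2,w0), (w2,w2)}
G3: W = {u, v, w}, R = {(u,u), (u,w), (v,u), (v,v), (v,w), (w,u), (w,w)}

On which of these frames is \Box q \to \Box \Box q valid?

This is the axiom for transitivity; its first-order frame correspondent is \forall x \forall y \forall z (Rxy \wedge Ryz \to Rxz).
G1: fails — Rac and Rca but not Raa.
G2: fails — Rw0w2 and Rw2w0 but not Rw0w0.
G3: holds.
Valid on: G3.

G3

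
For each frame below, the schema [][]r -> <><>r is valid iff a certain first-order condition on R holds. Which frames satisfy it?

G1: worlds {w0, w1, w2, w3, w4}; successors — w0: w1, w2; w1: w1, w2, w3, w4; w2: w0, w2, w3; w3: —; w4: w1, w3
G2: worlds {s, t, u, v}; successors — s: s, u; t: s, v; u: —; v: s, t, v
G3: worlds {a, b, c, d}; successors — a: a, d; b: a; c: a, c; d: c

This is the axiom for a generalized confluence (Geach) condition; its first-order frame correspondent is forall x exists w (x R^2 w & x R^2 w).
G1: fails — at w3 but no w with w3R²w and w3R²w.
G2: fails — at u but no w with uR²w and uR²w.
G3: condition met.

G3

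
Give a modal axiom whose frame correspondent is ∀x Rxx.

□q → q

A defining formula is □q → q (the T axiom).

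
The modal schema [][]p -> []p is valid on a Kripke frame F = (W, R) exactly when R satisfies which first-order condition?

This schema is the C4 axiom.
Its frame correspondent is density — forall x forall y (Rxy -> exists z (Rxz & Rzy)).

Density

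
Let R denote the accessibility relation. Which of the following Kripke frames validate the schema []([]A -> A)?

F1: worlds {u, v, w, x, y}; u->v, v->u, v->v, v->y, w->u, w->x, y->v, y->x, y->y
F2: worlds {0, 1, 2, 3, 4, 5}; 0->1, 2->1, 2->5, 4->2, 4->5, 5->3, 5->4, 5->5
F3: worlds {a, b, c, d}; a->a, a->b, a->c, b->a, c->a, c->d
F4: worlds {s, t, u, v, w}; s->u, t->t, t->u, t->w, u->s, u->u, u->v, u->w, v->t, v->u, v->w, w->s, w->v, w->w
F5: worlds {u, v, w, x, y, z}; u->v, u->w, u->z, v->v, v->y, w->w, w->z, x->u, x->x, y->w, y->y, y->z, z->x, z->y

Frame correspondent (Sahlqvist): forall x forall y (Rxy -> Ryy) — i.e. shift-reflexivity.
F1: fails — Ryx but not Rxx.
F2: fails — R01 but not R11.
F3: fails — Rcd but not Rdd.
F4: fails — Ruv but not Rvv.
F5: fails — Ruz but not Rzz.

none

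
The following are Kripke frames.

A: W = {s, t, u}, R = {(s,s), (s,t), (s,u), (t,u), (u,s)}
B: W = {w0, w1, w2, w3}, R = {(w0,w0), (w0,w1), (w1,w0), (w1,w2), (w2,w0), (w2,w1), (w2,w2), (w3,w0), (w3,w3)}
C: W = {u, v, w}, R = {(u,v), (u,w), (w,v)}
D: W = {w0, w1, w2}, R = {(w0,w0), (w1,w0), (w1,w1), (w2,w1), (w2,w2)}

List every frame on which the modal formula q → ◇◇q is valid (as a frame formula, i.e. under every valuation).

B, D

Frame correspondent (Sahlqvist): ∀x ∃w (x = w ∧ xR²w) — i.e. a generalized confluence (Geach) condition.
A: fails — at t but no w with t=w and tR²w.
B: condition met.
C: fails — at u but no t with u=t and uR²t.
D: condition met.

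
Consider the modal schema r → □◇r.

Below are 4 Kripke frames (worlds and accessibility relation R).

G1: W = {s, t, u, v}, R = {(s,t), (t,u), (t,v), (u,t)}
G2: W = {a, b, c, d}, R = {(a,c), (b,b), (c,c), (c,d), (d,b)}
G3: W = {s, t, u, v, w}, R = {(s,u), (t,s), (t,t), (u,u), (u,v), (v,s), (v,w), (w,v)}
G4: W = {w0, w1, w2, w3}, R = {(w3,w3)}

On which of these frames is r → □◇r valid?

The schema corresponds to symmetry: ∀x ∀y (Rxy → Ryx).
G1: fails — Rtv but not Rvt.
G2: fails — Rcd but not Rdc.
G3: fails — Ruv but not Rvu.
G4: ✓.

G4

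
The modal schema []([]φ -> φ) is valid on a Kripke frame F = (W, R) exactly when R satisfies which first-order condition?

Suppose □(□φ→φ) is valid. Take Rxy and set V(φ)={w : Ryw}. Then at y, □φ holds; since □(□φ→φ) at x, □φ→φ at y, so φ at y, i.e. Ryy.

shift-reflexivity: forall x forall y (Rxy -> Ryy)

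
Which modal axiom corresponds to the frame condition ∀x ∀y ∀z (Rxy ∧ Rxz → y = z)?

The condition is partial functionality. The CD schema ◇r → □r defines it.

◇r → □r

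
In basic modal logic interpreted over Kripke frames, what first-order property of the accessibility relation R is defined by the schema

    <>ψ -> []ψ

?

Suppose ◇ψ→□ψ is valid. Take Rxy, Rxz and set V(ψ)={y}. Then ◇ψ at x, so □ψ at x, so ψ at z, i.e. z=y.

partial functionality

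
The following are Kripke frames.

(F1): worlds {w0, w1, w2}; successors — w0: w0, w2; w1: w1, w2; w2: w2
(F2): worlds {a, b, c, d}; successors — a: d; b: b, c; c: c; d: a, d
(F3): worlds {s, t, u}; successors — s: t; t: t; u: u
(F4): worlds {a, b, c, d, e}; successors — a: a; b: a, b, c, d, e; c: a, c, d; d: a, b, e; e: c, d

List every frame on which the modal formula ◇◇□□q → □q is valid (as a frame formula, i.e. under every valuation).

(F3)

The schema corresponds to a generalized confluence (Geach) condition: ∀x ∀y ∀z ((xR²y ∧ xRz) → ∃w (yR²w ∧ z = w)).
(F1): fails — w0R²w2, w0Rw0 but no w with w2R²w and w0=w.
(F2): fails — bR²c, bRb but no w with cR²w and b=w.
(F3): satisfies the condition.
(F4): fails — bR²a, bRb but no w with aR²w and b=w.
Valid on: (F3).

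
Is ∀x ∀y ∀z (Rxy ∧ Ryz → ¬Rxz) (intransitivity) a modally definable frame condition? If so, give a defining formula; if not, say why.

Not modally definable

If a class were modally definable it would be closed under surjective bounded morphisms (Goldblatt–Thomason).
The 3-cycle (worlds 0,1,2 with 0→1→2→0) is intransitive. Mapping every world to a single reflexive point • is a surjective bounded morphism; the reflexive point is not intransitive (R••∧R•• but R••).
Hence intransitivity is not modally definable.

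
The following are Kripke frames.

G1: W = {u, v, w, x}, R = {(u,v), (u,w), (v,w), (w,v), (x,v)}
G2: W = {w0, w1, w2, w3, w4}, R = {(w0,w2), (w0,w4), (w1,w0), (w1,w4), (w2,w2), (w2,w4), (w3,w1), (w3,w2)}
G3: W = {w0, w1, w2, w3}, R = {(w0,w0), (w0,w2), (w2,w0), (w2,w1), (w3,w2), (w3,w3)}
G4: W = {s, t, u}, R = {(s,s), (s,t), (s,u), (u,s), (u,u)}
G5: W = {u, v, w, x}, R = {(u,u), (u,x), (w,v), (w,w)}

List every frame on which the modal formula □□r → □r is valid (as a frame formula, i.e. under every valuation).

G4, G5

The schema corresponds to density: ∀x ∀y (Rxy → ∃z (Rxz ∧ Rzy)).
G1: fails — Rvw but no z with Rvz and Rzw.
G2: fails — Rw1w0 but no z with Rw1z and Rzw0.
G3: fails — Rw2w1 but no z with Rw2z and Rzw1.
G4: satisfies the condition.
G5: satisfies the condition.
Valid on: G4, G5.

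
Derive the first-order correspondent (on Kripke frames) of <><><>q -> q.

This is a Sahlqvist (Geach-type) schema ◇^3□^0q → □^0◇^0q.
Minimal-valuation argument: fix x; take any y with xR^3y and any z with xR^0z. Set V(q) to the set of worlds R-reachable from y in exactly 0 steps. Then □^0q holds at y, so the antecedent holds at x; validity forces ◇^0q at z, giving a w with zR^0w and yR^0w.
First-order correspondent: forall x forall y (x R^3 y -> exists w (y = w & x = w)).

forall x forall y (x R^3 y -> exists w (y = w & x = w))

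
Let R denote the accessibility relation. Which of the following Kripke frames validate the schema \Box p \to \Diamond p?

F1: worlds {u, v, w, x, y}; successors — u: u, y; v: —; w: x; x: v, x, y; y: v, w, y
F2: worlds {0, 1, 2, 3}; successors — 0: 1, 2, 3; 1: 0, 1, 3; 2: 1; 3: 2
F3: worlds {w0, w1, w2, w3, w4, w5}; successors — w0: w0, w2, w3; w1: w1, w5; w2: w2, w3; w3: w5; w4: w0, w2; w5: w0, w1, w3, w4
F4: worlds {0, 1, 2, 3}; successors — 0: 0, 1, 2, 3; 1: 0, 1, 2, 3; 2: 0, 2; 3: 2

The schema corresponds to seriality: \forall x \exists y Rxy.
F1: fails — world v has no successor.
F2: ✓.
F3: ✓.
F4: ✓.

F2, F3, F4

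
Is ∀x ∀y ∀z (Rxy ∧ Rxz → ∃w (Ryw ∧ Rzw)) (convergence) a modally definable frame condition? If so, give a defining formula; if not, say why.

Definable; ◇□r → □◇r defines it

The condition is convergence. A defining modal formula is ◇□r → □◇r.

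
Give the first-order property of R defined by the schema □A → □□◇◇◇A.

This is a Sahlqvist (Geach-type) schema ◇^0□^1A → □^2◇^3A.
Minimal-valuation argument: fix x; take any y with xR^0y and any z with xR^2z. Set V(A) to the set of worlds R-reachable from y in exactly 1 step. Then □^1A holds at y, so the antecedent holds at x; validity forces ◇^3A at z, giving a w with zR^3w and yR^1w.
First-order correspondent: ∀x ∀z (xR²z → ∃w (xRw ∧ zR³w)).

∀x ∀z (xR²z → ∃w (xRw ∧ zR³w))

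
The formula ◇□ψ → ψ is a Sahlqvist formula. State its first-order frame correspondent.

symmetry

Replacing ψ by ¬ψ and contraposing gives the equivalent schema ψ → □◇ψ.
Suppose ψ→□◇ψ is valid. Take Rxy and set V(ψ)={x}. Then ψ at x, so □◇ψ at x, so ◇ψ at y, so some z with Ryz has ψ; z=x, i.e. Ryx.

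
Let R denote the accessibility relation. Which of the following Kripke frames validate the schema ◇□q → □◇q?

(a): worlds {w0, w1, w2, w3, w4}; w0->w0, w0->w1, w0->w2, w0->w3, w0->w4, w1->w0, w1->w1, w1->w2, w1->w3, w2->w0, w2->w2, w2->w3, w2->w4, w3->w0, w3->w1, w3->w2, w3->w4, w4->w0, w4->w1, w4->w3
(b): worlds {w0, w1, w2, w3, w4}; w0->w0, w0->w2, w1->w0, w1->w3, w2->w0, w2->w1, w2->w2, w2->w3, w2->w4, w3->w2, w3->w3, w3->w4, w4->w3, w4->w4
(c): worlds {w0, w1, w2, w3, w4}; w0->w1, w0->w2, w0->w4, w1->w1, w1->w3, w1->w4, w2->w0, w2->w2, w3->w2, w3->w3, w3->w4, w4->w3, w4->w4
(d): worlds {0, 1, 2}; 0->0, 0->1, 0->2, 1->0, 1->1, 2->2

(a)

This is the axiom for convergence; its first-order frame correspondent is ∀x ∀y ∀z (Rxy ∧ Rxz → ∃w (Ryw ∧ Rzw)).
(a): holds.
(b): fails — Rw2w4 and Rw2w0 but w4 and w0 have no common successor.
(c): fails — Rw0w4 and Rw0w2 but w4 and w2 have no common successor.
(d): fails — R02 and R01 but 2 and 1 have no common successor.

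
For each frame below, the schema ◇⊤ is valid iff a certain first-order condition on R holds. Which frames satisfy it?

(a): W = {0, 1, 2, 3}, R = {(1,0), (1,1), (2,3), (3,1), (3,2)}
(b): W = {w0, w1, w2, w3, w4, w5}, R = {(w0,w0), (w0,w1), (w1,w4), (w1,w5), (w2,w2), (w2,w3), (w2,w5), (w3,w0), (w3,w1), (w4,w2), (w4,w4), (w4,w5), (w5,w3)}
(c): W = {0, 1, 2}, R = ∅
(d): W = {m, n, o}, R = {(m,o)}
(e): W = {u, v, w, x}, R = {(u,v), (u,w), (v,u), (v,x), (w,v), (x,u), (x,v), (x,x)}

This is the axiom for seriality; its first-order frame correspondent is ∀x ∃y Rxy.
(a): fails — world 0 has no successor.
(b): condition met.
(c): fails — world 0 has no successor.
(d): fails — world n has no successor.
(e): condition met.

(b), (e)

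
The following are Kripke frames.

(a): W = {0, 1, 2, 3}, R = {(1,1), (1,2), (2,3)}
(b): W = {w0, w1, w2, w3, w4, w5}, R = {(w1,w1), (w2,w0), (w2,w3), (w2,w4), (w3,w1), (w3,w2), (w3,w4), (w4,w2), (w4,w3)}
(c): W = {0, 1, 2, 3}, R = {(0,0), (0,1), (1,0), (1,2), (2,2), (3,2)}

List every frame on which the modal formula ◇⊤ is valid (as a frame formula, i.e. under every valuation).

Frame correspondent (Sahlqvist): ∀x ∃y Rxy — i.e. seriality.
(a): fails — world 0 has no successor.
(b): fails — world w0 has no successor.
(c): ✓.

(c)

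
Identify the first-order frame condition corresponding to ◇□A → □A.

This schema is equivalent to the 5 axiom ◇A → □◇A.
Its frame correspondent is the Euclidean property — ∀x ∀y ∀z (Rxy ∧ Rxz → Ryz).

The Euclidean property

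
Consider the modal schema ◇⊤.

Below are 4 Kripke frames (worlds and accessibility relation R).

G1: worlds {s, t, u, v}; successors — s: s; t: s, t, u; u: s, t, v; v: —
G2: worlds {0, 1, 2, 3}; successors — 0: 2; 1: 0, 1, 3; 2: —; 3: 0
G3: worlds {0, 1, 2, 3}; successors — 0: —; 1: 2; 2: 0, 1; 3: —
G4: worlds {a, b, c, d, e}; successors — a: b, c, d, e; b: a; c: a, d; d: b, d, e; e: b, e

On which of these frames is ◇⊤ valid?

Frame correspondent (Sahlqvist): ∀x ∃y Rxy — i.e. seriality.
G1: fails — world v has no successor.
G2: fails — world 2 has no successor.
G3: fails — world 0 has no successor.
G4: ✓.

G4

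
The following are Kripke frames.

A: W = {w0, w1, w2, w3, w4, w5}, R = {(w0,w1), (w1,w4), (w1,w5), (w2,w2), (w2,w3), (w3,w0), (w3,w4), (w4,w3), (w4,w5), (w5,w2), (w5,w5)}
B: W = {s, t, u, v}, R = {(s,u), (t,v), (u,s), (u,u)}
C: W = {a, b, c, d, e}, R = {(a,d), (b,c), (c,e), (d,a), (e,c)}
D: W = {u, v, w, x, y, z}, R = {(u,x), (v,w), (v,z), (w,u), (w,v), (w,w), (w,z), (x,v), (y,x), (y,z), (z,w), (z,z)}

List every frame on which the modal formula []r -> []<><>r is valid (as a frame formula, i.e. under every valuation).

This is the axiom for a generalized confluence (Geach) condition; its first-order frame correspondent is forall x forall z (xRz -> exists w (xRw & z R^2 w)).
A: fails — w0Rw1 but no w with w0Rw and w1R²w.
B: fails — tRv but no w with tRw and vR²w.
C: satisfies the condition.
D: fails — uRx but no t with uRt and xR²t.
Valid on: C.

C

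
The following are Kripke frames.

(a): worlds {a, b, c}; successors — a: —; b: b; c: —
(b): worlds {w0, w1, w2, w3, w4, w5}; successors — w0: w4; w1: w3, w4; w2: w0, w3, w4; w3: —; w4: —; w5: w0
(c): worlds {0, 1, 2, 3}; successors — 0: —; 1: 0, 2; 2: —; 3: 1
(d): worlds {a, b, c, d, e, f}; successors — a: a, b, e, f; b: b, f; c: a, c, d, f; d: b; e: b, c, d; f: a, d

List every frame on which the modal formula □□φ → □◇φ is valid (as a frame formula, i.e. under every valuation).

(a), (d)

The schema corresponds to a generalized confluence (Geach) condition: ∀x ∀z (xRz → ∃w (xR²w ∧ zRw)).
(a): condition met.
(b): fails — w0Rw4 but no w with w0R²w and w4Rw.
(c): fails — 1R0 but no w with 1R²w and 0Rw.
(d): condition met.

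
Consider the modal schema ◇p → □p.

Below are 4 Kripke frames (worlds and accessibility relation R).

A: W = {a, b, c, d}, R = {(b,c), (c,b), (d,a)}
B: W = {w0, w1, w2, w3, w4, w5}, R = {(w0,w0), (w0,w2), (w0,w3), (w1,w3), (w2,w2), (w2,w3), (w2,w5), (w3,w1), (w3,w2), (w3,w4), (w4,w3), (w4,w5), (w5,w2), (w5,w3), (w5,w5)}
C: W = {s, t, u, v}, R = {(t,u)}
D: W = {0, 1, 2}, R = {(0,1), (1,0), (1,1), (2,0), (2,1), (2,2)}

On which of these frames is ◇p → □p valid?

This is the axiom for partial functionality; its first-order frame correspondent is ∀x ∀y ∀z (Rxy ∧ Rxz → y = z).
A: ✓.
B: fails — w0 sees both w0 and w2.
C: ✓.
D: fails — 1 sees both 0 and 1.
Valid on: A, C.

A, C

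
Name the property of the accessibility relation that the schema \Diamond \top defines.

◇⊤ holds at w iff w has a successor, so frame-validity of ◇⊤ is exactly seriality. Equivalently via □q → ◇q:
Suppose □q→◇q is valid. At any x set V(q)=W. Then □q at x, so ◇q at x, so x has a successor.

seriality: \forall x \exists y Rxy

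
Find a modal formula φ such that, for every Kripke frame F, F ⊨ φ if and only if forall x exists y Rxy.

□s → ◇s

The condition is seriality. The D schema □s → ◇s defines it.
Suppose □s→◇s is valid. At any x set V(s)=W. Then □s at x, so ◇s at x, so x has a successor.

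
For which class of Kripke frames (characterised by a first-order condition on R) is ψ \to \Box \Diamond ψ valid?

symmetry

This is the B axiom.
Its frame correspondent is symmetry — \forall x \forall y (Rxy \to Ryx).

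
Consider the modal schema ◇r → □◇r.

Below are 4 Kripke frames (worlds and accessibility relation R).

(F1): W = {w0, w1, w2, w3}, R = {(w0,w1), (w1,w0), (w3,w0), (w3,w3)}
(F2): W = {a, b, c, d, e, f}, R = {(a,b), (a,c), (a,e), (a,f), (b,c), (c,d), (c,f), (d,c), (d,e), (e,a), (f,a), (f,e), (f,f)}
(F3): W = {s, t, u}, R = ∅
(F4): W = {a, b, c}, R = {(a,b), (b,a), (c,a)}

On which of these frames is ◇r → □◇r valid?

(F3)

This is the axiom for the Euclidean property; its first-order frame correspondent is ∀x ∀y ∀z (Rxy ∧ Rxz → Ryz).
(F1): fails — Rw0w1 and Rw0w1 but not Rw1w1.
(F2): fails — Rab and Rab but not Rbb.
(F3): satisfies the condition.
(F4): fails — Rab and Rab but not Rbb.
Valid on: (F3).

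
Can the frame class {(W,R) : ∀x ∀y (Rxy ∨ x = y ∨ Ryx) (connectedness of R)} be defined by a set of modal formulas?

Any modally definable frame class is closed under disjoint unions.
Take 3 disjoint single-world reflexive frames: each is trivially connected, but their disjoint union has 3 worlds with no edge between distinct components, so it is not connected.
Hence connectedness of R is not modally definable.

Not modally definable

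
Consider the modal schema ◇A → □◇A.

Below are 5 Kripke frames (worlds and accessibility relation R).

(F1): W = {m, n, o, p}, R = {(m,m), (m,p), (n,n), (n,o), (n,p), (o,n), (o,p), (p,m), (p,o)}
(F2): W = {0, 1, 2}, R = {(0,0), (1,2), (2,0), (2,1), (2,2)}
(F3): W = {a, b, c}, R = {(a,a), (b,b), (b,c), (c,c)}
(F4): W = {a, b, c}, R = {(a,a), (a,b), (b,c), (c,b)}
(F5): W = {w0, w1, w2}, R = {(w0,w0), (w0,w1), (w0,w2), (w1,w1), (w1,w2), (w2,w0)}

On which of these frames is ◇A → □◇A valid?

none

Frame correspondent (Sahlqvist): ∀x ∀y ∀z (Rxy ∧ Rxz → Ryz) — i.e. the Euclidean property.
(F1): fails — Rmp and Rmp but not Rpp.
(F2): fails — R20 and R22 but not R02.
(F3): fails — Rbc and Rbb but not Rcb.
(F4): fails — Rab and Raa but not Rba.
(F5): fails — Rw0w1 and Rw0w0 but not Rw1w0.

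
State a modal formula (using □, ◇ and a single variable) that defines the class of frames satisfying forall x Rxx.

□ψ → ψ

The condition is reflexivity. The T schema □ψ → ψ defines it.
Suppose □ψ→ψ is valid. At any x set V(ψ)={w : Rxw}. Then □ψ holds at x, so ψ holds at x, i.e. Rxx.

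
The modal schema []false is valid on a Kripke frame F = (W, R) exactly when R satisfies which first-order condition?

□⊥ is valid iff no world has any successor (otherwise □⊥ fails at any world with one).
The converse is a direct semantic check.
Frame condition: forall x forall y ~Rxy.

emptiness of R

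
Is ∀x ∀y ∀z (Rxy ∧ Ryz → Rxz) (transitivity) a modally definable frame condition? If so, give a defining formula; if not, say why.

Definable; □r → □□r defines it

Yes: it is transitivity, defined by the 4 schema □r → □□r.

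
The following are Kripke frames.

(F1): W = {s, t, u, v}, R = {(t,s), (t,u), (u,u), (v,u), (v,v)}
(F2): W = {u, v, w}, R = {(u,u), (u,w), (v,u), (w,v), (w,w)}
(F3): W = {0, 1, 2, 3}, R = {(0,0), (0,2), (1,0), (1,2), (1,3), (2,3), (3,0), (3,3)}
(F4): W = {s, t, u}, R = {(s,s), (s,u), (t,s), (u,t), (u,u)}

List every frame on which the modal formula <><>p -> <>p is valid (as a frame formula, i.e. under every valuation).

Frame correspondent (Sahlqvist): forall x forall y forall z (Rxy & Ryz -> Rxz) — i.e. transitivity.
(F1): condition met.
(F2): fails — Ruw and Rwv but not Ruv.
(F3): fails — R02 and R23 but not R03.
(F4): fails — Rut and Rts but not Rus.
Valid on: (F1).

(F1)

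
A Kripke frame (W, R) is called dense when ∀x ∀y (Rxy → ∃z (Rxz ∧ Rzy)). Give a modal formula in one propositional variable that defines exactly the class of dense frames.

□□q → □q

A defining formula is □□q → □q (the C4 axiom).
Suppose □□q→□q is valid. Take Rxy and set V(q)={w : xR²w}. Then □□q at x, so □q at x, so q at y, i.e. ∃z(Rxz∧Rzy).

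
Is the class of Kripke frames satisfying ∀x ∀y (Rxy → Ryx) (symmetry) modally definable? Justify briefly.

Definable; r → □◇r defines it

The condition is symmetry. A defining modal formula is r → □◇r.
Suppose r→□◇r is valid. Take Rxy and set V(r)={x}. Then r at x, so □◇r at x, so ◇r at y, so some z with Ryz has r; z=x, i.e. Ryx.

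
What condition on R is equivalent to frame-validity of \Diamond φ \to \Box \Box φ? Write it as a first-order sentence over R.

\forall x \forall y \forall z ((xRy \wedge x R^2 z) \to \exists w (y = w \wedge z = w))

This is a Sahlqvist (Geach-type) schema ◇^1□^0φ → □^2◇^0φ.
Minimal-valuation argument: fix x; take any y with xR^1y and any z with xR^2z. Set V(φ) to the set of worlds R-reachable from y in exactly 0 steps. Then □^0φ holds at y, so the antecedent holds at x; validity forces ◇^0φ at z, giving a w with zR^0w and yR^0w.
First-order correspondent: \forall x \forall y \forall z ((xRy \wedge x R^2 z) \to \exists w (y = w \wedge z = w)).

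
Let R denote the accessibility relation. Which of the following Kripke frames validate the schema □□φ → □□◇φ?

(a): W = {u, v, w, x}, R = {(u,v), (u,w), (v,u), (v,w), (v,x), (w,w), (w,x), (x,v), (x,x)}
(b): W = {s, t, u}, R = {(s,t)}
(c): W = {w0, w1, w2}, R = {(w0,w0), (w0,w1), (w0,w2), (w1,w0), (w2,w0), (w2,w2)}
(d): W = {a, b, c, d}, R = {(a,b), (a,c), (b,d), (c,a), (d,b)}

This is the axiom for a generalized confluence (Geach) condition; its first-order frame correspondent is ∀x ∀z (xR²z → ∃w (xR²w ∧ zRw)).
(a): holds.
(b): holds.
(c): holds.
(d): fails — aR²a but no w with aR²w and aRw.
Valid on: (a), (b), (c).

(a), (b), (c)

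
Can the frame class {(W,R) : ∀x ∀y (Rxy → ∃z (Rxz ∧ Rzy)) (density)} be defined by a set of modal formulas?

Yes — defined by □□r → □r

Yes: it is density, defined by the C4 schema □□r → □r.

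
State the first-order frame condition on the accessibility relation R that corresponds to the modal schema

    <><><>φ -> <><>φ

forall x forall y (x R^3 y -> exists w (y = w & x R^2 w))

This is a Sahlqvist (Geach-type) schema ◇^3□^0φ → □^0◇^2φ.
First-order correspondent: forall x forall y (x R^3 y -> exists w (y = w & x R^2 w)).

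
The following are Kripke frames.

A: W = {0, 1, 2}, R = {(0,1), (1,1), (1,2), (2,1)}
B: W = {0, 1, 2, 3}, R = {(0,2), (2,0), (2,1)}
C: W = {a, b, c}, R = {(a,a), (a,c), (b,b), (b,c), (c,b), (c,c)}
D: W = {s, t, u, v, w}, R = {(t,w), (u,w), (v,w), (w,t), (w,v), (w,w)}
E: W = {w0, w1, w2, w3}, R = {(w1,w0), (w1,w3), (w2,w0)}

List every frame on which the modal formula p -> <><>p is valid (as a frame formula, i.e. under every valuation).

The schema corresponds to a generalized confluence (Geach) condition: forall x exists w (x = w & x R^2 w).
A: fails — at 0 but no w with 0=w and 0R²w.
B: fails — at 1 but no w with 1=w and 1R²w.
C: ✓.
D: fails — at s but no w* with s=w* and sR²w*.
E: fails — at w0 but no w with w0=w and w0R²w.
Valid on: C.

C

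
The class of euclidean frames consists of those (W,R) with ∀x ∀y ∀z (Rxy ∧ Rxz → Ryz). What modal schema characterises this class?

A defining formula is ◇r → □◇r (the 5 axiom).
Suppose ◇r→□◇r is valid. Take Rxy, Rxz and set V(r)={y}. Then ◇r at x, so □◇r at x, so ◇r at z, so some w with Rzw has r; w=y, i.e. Rzy. By symmetry of the argument, Ryz.

◇r → □◇r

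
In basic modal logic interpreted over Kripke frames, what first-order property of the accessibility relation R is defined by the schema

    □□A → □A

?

Density

This is the C4 axiom.
Its frame correspondent is density — ∀x ∀y (Rxy → ∃z (Rxz ∧ Rzy)).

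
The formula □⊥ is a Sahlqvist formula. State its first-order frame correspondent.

□⊥ is valid iff no world has any successor (otherwise □⊥ fails at any world with one).
The converse is a direct semantic check.
So the correspondent is emptiness of R.

Emptiness of R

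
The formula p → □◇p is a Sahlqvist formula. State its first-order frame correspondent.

Suppose p→□◇p is valid. Take Rxy and set V(p)={x}. Then p at x, so □◇p at x, so ◇p at y, so some z with Ryz has p; z=x, i.e. Ryx.

symmetry: ∀x ∀y (Rxy → Ryx)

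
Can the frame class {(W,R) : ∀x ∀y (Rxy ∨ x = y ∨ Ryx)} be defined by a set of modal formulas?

Not definable by any modal formula

Any modally definable frame class is closed under disjoint unions.
Take 3 disjoint single-world reflexive frames: each is trivially connected, but their disjoint union has 3 worlds with no edge between distinct components, so it is not connected.
So no modal formula (or set of formulas) defines exactly the connected frames.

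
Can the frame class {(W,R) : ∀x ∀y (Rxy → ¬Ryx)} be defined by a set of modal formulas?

Modal frame validity is preserved under surjective bounded morphisms.
The 4-cycle (worlds w0,w1,w2,w3 with w0→w1→w2→w3→w0) is asymmetric. Mapping every world to a single reflexive point • is a surjective bounded morphism, and the reflexive point is not asymmetric (R•• but asymmetry requires ¬R••).
Hence asymmetry is not modally definable.

No — not modally definable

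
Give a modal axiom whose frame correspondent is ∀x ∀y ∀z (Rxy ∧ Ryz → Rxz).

□p → □□p

The condition is transitivity. The 4 schema □p → □□p defines it.
Suppose □p→□□p is valid. Take Rxy, Ryz and set V(p)={w : Rxw}. Then □p at x, so □□p at x, so □p at y, so p at z, i.e. Rxz.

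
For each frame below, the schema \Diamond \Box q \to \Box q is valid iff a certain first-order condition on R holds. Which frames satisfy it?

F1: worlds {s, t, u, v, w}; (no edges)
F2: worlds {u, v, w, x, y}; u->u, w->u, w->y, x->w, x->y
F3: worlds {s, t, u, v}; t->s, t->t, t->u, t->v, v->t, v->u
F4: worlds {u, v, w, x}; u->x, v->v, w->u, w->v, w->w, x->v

The schema corresponds to the Euclidean property: \forall x \forall y \forall z (Rxy \wedge Rxz \to Ryz).
F1: ✓.
F2: fails — Rwu and Rwy but not Ruy.
F3: fails — Rtv and Rtv but not Rvv.
F4: fails — Rux and Rux but not Rxx.

F1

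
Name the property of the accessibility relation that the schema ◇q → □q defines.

partial functionality

Suppose ◇q→□q is valid. Take Rxy, Rxz and set V(q)={y}. Then ◇q at x, so □q at x, so q at z, i.e. z=y.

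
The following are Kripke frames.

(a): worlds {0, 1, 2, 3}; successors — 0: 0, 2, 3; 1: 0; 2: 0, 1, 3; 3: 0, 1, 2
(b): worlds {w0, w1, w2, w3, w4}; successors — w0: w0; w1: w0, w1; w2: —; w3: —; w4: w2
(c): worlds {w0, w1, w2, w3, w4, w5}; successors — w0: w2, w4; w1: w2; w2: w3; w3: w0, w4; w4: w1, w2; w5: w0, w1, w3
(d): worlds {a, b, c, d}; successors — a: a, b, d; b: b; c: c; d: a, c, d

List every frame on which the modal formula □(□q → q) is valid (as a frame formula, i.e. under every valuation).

(d)

The schema corresponds to shift-reflexivity: ∀x ∀y (Rxy → Ryy).
(a): fails — R32 but not R22.
(b): fails — Rw4w2 but not Rw2w2.
(c): fails — Rw1w2 but not Rw2w2.
(d): satisfies the condition.
Valid on: (d).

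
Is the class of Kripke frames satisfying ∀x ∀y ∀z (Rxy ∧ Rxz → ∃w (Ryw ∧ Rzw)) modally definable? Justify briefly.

Definable; ◇□r → □◇r defines it

Yes: it is convergence, defined by the .2 schema ◇□r → □◇r.
Suppose ◇□r→□◇r is valid. Take Rxy, Rxz and set V(r)={w : Ryw}. Then □r at y so ◇□r at x, so □◇r at x, so ◇r at z, giving w with Rzw and Ryw.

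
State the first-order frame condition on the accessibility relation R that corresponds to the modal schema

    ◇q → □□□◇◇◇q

∀x ∀y ∀z ((xRy ∧ xR³z) → ∃w (y = w ∧ zR³w))

This is a Sahlqvist (Geach-type) schema ◇^1□^0q → □^3◇^3q.
First-order correspondent: ∀x ∀y ∀z ((xRy ∧ xR³z) → ∃w (y = w ∧ zR³w)).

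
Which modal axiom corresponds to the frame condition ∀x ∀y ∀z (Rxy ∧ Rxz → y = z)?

◇p → □p

The condition is partial functionality. The CD schema ◇p → □p defines it.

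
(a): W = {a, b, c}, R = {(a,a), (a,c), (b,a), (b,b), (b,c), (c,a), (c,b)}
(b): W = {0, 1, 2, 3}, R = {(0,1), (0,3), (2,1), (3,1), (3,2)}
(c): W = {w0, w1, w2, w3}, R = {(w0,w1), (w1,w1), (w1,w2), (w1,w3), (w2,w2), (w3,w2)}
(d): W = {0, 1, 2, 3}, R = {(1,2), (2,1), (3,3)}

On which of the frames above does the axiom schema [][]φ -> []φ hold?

Frame correspondent (Sahlqvist): forall x forall y (Rxy -> exists z (Rxz & Rzy)) — i.e. density.
(a): holds.
(b): fails — R32 but no z with R3z and Rz2.
(c): holds.
(d): fails — R12 but no z with R1z and Rz2.
Valid on: (a), (c).

(a), (c)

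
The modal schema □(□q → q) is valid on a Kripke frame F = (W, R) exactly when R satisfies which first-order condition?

shift-reflexivity: ∀x ∀y (Rxy → Ryy)

This is the T□ axiom.
Its frame correspondent is shift-reflexivity — ∀x ∀y (Rxy → Ryy).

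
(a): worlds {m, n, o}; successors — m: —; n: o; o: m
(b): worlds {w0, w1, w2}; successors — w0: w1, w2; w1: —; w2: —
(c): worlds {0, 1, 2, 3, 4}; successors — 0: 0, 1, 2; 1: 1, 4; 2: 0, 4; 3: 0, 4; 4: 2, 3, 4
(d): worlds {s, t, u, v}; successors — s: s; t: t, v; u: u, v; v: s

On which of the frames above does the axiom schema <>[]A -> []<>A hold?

(c)

The schema corresponds to convergence: forall x forall y forall z (Rxy & Rxz -> exists w (Ryw & Rzw)).
(a): fails — Rom and Rom but m and m have no common successor.
(b): fails — Rw0w1 and Rw0w1 but w1 and w1 have no common successor.
(c): condition met.
(d): fails — Rtv and Rtt but v and t have no common successor.
Valid on: (c).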